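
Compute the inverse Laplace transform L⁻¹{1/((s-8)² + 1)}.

Using frequency shift, L⁻¹{1/((s-8)² + 1)} = e^(8t)·sin(t)

Final answer: e^(8t)·sin(t)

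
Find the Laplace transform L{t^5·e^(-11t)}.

L{t^n·e^(at)} = n!/(s-a)^(n+1), so L{t^5·e^(-11t)} = 120/(s+11)^6

Final answer: 120/(s+11)^6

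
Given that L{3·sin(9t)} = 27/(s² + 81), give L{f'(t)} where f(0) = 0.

L{f'(t)} = s·F(s) - f(0) = s·27/(s² + 81) - 0 = 27s/(s² + 81)

Final answer: 27s/(s² + 81)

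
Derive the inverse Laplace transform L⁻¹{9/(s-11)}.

L⁻¹{1/(s-a)} = e^(at), so L⁻¹{1/(s-11)} = e^(11t), and L⁻¹{9/(s-11)} = 9·e^(11t)

Final answer: 9·e^(11t)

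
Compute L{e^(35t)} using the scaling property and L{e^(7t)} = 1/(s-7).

Using L{f(at)} = (1/a)F(s/a) with a=5 and f(t) = e^(7t): L{e^(35t)} = (1/5) · 1/((s/5)-7) = (1/5) · 5/(s-35) = 1/(s-35)

Final answer: 1/(s-35)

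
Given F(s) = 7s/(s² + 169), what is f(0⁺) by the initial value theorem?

f(0⁺) = lim_{s→∞} s·7s/(s² + 169) = lim_{s→∞} 7s²/(s² + 169) = 7

Final answer: 7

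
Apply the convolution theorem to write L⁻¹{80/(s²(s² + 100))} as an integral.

80/(s²(s² + 100)) = (1/s²)·(80/(s² + 100)) = L{t}·L{8·sin(10t)}. So f(t) = t*(8·sin(10t)) = ∫₀ᵗ 8τ·sin(10(t-τ)) dτ

Final answer: ∫₀ᵗ 8τ·sin(10(t-τ)) dτ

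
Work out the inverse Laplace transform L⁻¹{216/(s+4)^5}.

L⁻¹{n!/(s-a)^(n+1)} = t^n·e^(at) with n=4, a=-4. So L⁻¹{24/(s+4)^5} = t^4·e^(-4t), and L⁻¹{216/(s+4)^5} = (216/24)·t^4·e^(-4t) = 9·t^4·e^(-4t)

Final answer: 9·t^4·e^(-4t)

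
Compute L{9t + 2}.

L{9t + 2} = 9·L{t} + 2·L{1} = 9/s² + 2/s

Final answer: 9/s² + 2/s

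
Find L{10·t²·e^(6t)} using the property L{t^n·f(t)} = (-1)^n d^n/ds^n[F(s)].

L{e^(6t)} = 1/(s-6). d/ds[1/(s-6)] = -1/(s-6)². d²/ds²[1/(s-6)] = 2/(s-6)³. So L{t²·e^(6t)} = (-1)² · 2/(s-6)³ = 2/(s-6)³. Then L{10·t²·e^(6t)} = 10·2/(s-6)³ = 20/(s-6)³

Final answer: 20/(s-6)³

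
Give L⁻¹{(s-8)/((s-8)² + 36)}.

Using frequency shift: L⁻¹{(s-a)/((s-a)² + b²)} = e^(at)cos(bt). Here a=8, b=6

Final answer: e^(8t)·cos(6t)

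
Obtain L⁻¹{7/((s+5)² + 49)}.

Form: b/((s-a)² + b²) → e^(at)sin(bt). With a=-5, b=7

Final answer: e^(-5t)·sin(7t)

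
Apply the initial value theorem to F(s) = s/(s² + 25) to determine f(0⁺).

f(0⁺) = lim_{s→∞} s·s/(s² + 25) = lim_{s→∞} s²/(s² + 25) = 1

Final answer: 1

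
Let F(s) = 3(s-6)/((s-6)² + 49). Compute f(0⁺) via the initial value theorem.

f(0⁺) = lim_{s→∞} sF(s) = lim_{s→∞} 3s(s-6)/((s-6)² + 49) = 3

Final answer: 3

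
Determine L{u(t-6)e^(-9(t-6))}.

u(t-a)f(t-a) with f(t)=e^(-9t). L{e^(-9t)} = 1/(s+9). By time shift: e^(-6s)/(s+9)

Final answer: e^(-6s)/(s+9)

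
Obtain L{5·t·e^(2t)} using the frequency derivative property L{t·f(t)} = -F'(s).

L{e^(2t)} = 1/(s-2). By frequency derivative: L{t·e^(2t)} = -d/ds[1/(s-2)] = -(-1)/(s-2)² = 1/(s-2)². Then L{5·t·e^(2t)} = 5·1/(s-2)² = 5/(s-2)²

Final answer: 5/(s-2)²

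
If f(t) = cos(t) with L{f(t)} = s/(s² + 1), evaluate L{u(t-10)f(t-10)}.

Time shift theorem: L{u(t-a)f(t-a)} = e^(-as)F(s). Here a=10, F(s) = s/(s² + 1), so L{u(t-10)f(t-10)} = e^(-10s)·s/(s² + 1)

Final answer: e^(-10s)·s/(s² + 1)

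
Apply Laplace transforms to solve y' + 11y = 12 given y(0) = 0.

sY + 11Y = 12/s. Y = 12/(s(s+11)). Partial fractions: Y = 12/11/s - 12/11/(s+11)

Final answer: y(t) = 12/11(1 - e^(-11t))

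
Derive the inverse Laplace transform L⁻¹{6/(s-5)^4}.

L⁻¹{n!/(s-a)^(n+1)} = t^n·e^(at) with n=3, a=5. So L⁻¹{6/(s-5)^4} = t^3·e^(5t)

Final answer: t^3·e^(5t)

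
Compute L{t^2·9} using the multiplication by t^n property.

L{9} = 9/s. d^1/ds^1[1/s] = -1/s². d^2/ds^2[1/s] = 2/s^3. So L{t^2} = (-1)^{2}·2/s^3 = 2/s^3. Then L{t^2·9} = 9·2/s^3 = 18/s^3

Final answer: 18/s^3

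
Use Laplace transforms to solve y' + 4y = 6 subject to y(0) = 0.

sY + 4Y = 6/s. Y = 6/(s(s+4)). Partial fractions: Y = 3/2/s - 3/2/(s+4)

Final answer: y(t) = 3/2(1 - e^(-4t))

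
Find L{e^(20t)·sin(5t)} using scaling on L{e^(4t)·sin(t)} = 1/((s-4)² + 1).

Scaling with a=5: L{e^(20t)·sin(5t)} = (1/5) · 1/((s/5-4)² + 1). Simplifying: 5/((s-20)² + 25)

Final answer: 5/((s-20)² + 25)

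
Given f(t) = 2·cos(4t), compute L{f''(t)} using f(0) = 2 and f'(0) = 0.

F(s) = 2s/(s² + 16). L{f''(t)} = s²F(s) - sf(0) - f'(0) = 2s³/(s² + 16) - 2s = (2s³ - 2s(s² + 16))/(s² + 16) = -32s/(s² + 16)

Final answer: -32s/(s² + 16)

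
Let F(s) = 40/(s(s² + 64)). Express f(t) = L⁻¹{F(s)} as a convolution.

40/(s(s² + 64)) = (1/s)·(40/(s² + 64)) = L{1}·L{5·sin(8t)}. So f(t) = 1*(5·sin(8t)) = ∫₀ᵗ 5·sin(8τ) dτ

Final answer: ∫₀ᵗ 5·sin(8τ) dτ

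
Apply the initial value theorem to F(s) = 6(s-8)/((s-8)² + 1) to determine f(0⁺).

f(0⁺) = lim_{s→∞} sF(s) = lim_{s→∞} 6s(s-8)/((s-8)² + 1) = 6

Final answer: 6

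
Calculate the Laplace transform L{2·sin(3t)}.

L{sin(ωt)} = ω/(s² + ω²), so L{sin(3t)} = 3/(s² + 9). Then L{2·sin(3t)} = 2·3/(s² + 9) = 6/(s² + 9)

Final answer: 6/(s² + 9)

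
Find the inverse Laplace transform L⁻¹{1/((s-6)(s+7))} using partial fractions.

Decompose: A/(s-6) + B/(s+7). A = 1/13, B = -1/13. f(t) = (e^(6t) - e^(-7t))/13

Final answer: (e^(6t) - e^(-7t))/13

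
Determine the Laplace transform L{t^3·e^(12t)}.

L{t^n·e^(at)} = n!/(s-a)^(n+1), so L{t^3·e^(12t)} = 6/(s-12)^4

Final answer: 6/(s-12)^4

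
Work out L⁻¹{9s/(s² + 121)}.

This is the form c·s/(s² + a²) with a = 11, c = 9. L⁻¹ = 9·cos(11t)

Final answer: 9·cos(11t)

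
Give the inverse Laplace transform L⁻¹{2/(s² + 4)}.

L⁻¹{2/(s² + 4)} = sin(2t)

Final answer: sin(2t)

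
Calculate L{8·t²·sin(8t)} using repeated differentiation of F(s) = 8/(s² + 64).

F(s) = 8/(s² + 64). F'(s) = -16s/(s² + 64)². F''(s) = -16(64 - 3s²)/(s² + 64)³ = (48s² - 1024)/(s² + 64)³. So L{t²·sin(8t)} = (-1)² F''(s) = (48s² - 1024)/(s² + 64)³. Then L{8·t²·sin(8t)} = 8·(48s² - 1024)/(s² + 64)³ = (384s² - 8192)/(s² + 64)³

Final answer: (384s² - 8192)/(s² + 64)³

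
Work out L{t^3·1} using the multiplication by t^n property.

L{1} = 1/s. d^1/ds^1[1/s] = -1/s². d^2/ds^2[1/s] = 2/s^3. d^3/ds^3[1/s] = -6/s^4. So L{t^3} = (-1)^{3}·-6/s^4 = 6/s^4

Final answer: 6/s^4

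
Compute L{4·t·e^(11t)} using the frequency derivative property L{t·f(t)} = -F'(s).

L{e^(11t)} = 1/(s-11). By frequency derivative: L{t·e^(11t)} = -d/ds[1/(s-11)] = -(-1)/(s-11)² = 1/(s-11)². Then L{4·t·e^(11t)} = 4·1/(s-11)² = 4/(s-11)²

Final answer: 4/(s-11)²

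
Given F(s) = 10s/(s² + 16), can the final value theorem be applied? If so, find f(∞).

The final value theorem requires all poles of sF(s) in the left half-plane. sF(s) = 10s²/(s² + 16) has poles at s = ±4i (imaginary axis). Theorem does NOT apply (oscillatory system).

Final answer: Not applicable (oscillatory)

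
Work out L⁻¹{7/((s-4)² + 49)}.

Form: b/((s-a)² + b²) → e^(at)sin(bt). With a=4, b=7

Final answer: e^(4t)·sin(7t)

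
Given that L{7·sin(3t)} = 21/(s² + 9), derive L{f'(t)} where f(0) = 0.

L{f'(t)} = s·F(s) - f(0) = s·21/(s² + 9) - 0 = 21s/(s² + 9)

Final answer: 21s/(s² + 9)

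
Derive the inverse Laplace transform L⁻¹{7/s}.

L⁻¹{c/s} = c, so L⁻¹{7/s} = 7

Final answer: 7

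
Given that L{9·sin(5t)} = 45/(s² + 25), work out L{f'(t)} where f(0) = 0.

L{f'(t)} = s·F(s) - f(0) = s·45/(s² + 25) - 0 = 45s/(s² + 25)

Final answer: 45s/(s² + 25)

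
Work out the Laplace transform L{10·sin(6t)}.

L{sin(ωt)} = ω/(s² + ω²), so L{sin(6t)} = 6/(s² + 36). Then L{10·sin(6t)} = 10·6/(s² + 36) = 60/(s² + 36)

Final answer: 60/(s² + 36)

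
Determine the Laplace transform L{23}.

L{23} = 23 · L{1} = 23/s

Final answer: 23/s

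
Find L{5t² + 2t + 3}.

L{5t² + 2t + 3} = 5·2/s³ + 2/s² + 3/s = 10/s³ + 2/s² + 3/s

Final answer: 10/s³ + 2/s² + 3/s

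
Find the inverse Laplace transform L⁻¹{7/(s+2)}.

L⁻¹{1/(s-a)} = e^(at), so L⁻¹{1/(s+2)} = e^(-2t), and L⁻¹{7/(s+2)} = 7·e^(-2t)

Final answer: 7·e^(-2t)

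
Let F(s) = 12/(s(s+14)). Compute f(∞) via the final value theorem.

f(∞) = lim_{s→0} s·12/(s(s+14)) = lim_{s→0} 12/(s+14) = 12/14 = 6/7

Final answer: 6/7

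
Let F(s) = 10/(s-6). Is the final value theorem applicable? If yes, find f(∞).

sF(s) = 10s/(s-6) has a pole at s = 6 in the right half-plane. Theorem does NOT apply (unstable system; f(t) = 10·e^(6t) grows without bound).

Final answer: Not applicable (unstable)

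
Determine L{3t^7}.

L{t^n} = n!/s^(n+1). So L{3t^7} = 3·7!/s^8 = 15120/s^8

Final answer: 15120/s^8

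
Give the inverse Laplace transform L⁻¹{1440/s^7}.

L⁻¹{n!/s^(n+1)} = t^n with n=6. So L⁻¹{720/s^7} = t^6, and L⁻¹{1440/s^7} = (1440/720)·t^6 = 2·t^6

Final answer: 2·t^6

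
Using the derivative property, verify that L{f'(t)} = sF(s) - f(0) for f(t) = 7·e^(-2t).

f'(t) = -14e^(-2t). Direct: L{f'(t)} = -14/(s+2). Property: s·7/(s+2) - 7 = (7s - 7(s+2))/(s+2) = -14/(s+2). ✓

Final answer: -14/(s+2)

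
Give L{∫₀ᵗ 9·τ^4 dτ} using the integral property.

L{∫₀ᵗ f(τ)dτ} = F(s)/s with f(t) = 9t^4. F(s) = 216/s^5, so L{∫₀ᵗ 9·τ^4 dτ} = (216/s^5)/s = 216/s^6. (Check: ∫₀ᵗ 9·τ^4 dτ = 9t^5/5.)

Final answer: 216/s^6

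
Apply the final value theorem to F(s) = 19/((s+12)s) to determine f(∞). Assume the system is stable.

f(∞) = lim_{s→0} sF(s) = lim_{s→0} 19/(s+12) = 19/12

Final answer: 19/12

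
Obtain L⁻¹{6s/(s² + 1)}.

This is the form c·s/(s² + a²) with a = 1, c = 6. L⁻¹ = 6·cos(t)

Final answer: 6·cos(t)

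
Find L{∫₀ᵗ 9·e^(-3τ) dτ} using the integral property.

L{∫₀ᵗ f(τ)dτ} = F(s)/s with F(s) = 9/(s+3), so L{∫₀ᵗ 9·e^(-3τ) dτ} = 9/(s(s+3))

Final answer: 9/(s(s+3))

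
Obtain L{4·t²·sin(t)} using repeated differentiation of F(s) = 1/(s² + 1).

F(s) = 1/(s² + 1). F'(s) = -2s/(s² + 1)². F''(s) = -2(1 - 3s²)/(s² + 1)³ = (6s² - 2)/(s² + 1)³. So L{t²·sin(t)} = (-1)² F''(s) = (6s² - 2)/(s² + 1)³. Then L{4·t²·sin(t)} = 4·(6s² - 2)/(s² + 1)³ = (24s² - 8)/(s² + 1)³

Final answer: (24s² - 8)/(s² + 1)³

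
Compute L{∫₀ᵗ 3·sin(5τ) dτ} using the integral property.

L{∫₀ᵗ f(τ)dτ} = F(s)/s with F(s) = 15/(s² + 25), so the result is (15/(s² + 25))/s = 15/(s(s² + 25))

Final answer: 15/(s(s² + 25))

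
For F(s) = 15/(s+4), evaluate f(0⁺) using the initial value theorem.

f(0⁺) = lim_{s→∞} s·15/(s+4) = lim_{s→∞} 15s/(s+4) = 15

Final answer: 15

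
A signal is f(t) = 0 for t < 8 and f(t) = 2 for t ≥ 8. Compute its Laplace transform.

f(t) = 2·u(t-8). L{u(t-8)} = e^(-8s)/s, so L{f(t)} = 2·e^(-8s)/s

Final answer: 2·e^(-8s)/s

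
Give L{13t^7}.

L{t^n} = n!/s^(n+1). So L{13t^7} = 13·7!/s^8 = 65520/s^8

Final answer: 65520/s^8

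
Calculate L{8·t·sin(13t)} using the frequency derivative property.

L{sin(13t)} = 13/(s² + 169). By L{t·f(t)} = -F'(s): -d/ds[13/(s² + 169)] = -(13)·(-2s)/(s² + 169)² = 26s/(s² + 169)². Then L{8·t·sin(13t)} = 8·26s/(s² + 169)² = 208s/(s² + 169)²

Final answer: 208s/(s² + 169)²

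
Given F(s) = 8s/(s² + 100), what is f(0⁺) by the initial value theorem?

f(0⁺) = lim_{s→∞} s·8s/(s² + 100) = lim_{s→∞} 8s²/(s² + 100) = 8

Final answer: 8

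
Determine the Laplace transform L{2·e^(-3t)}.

L{e^(at)} = 1/(s-a), so L{e^(-3t)} = 1/(s+3). Then L{2·e^(-3t)} = 2/(s+3)

Final answer: 2/(s+3)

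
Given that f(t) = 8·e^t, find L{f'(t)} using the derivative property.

f(0) = 8, F(s) = 8/(s-1). L{f'(t)} = s·F(s) - f(0) = 8s/(s-1) - 8 = (8s - 8(s-1))/(s-1) = 8/(s-1)

Final answer: 8/(s-1)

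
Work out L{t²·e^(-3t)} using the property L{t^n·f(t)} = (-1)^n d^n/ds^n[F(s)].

L{e^(-3t)} = 1/(s+3). d/ds[1/(s+3)] = -1/(s+3)². d²/ds²[1/(s+3)] = 2/(s+3)³. So L{t²·e^(-3t)} = (-1)² · 2/(s+3)³ = 2/(s+3)³

Final answer: 2/(s+3)³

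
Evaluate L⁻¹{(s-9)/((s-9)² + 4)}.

Using frequency shift: L⁻¹{(s-a)/((s-a)² + b²)} = e^(at)cos(bt). Here a=9, b=2

Final answer: e^(9t)·cos(2t)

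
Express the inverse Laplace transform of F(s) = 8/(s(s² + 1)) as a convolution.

8/(s(s² + 1)) = (1/s)·(8/(s² + 1)) = L{1}·L{8·sin(t)}. So f(t) = 1*(8·sin(t)) = ∫₀ᵗ 8·sin(τ) dτ

Final answer: ∫₀ᵗ 8·sin(τ) dτ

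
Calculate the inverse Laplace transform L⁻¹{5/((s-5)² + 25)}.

Using frequency shift, L⁻¹{5/((s-5)² + 25)} = e^(5t)·sin(5t)

Final answer: e^(5t)·sin(5t)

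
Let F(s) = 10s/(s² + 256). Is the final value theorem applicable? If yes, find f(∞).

The final value theorem requires all poles of sF(s) in the left half-plane. sF(s) = 10s²/(s² + 256) has poles at s = ±16i (imaginary axis). Theorem does NOT apply (oscillatory system).

Final answer: Not applicable (oscillatory)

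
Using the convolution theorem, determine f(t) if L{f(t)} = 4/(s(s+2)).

4/(s(s+2)) = (4/s)·(1/(s+2)) = L{4}·L{e^(-2t)}. By convolution, f(t) = 4*e^(-2t) = ∫₀ᵗ 4·e^(-2τ) dτ = 4·(1 - e^(-2t))/2

Final answer: 4·(1 - e^(-2t))/2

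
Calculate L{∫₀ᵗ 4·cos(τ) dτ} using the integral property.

L{∫₀ᵗ f(τ)dτ} = F(s)/s with F(s) = 4s/(s² + 1), so the result is (4s/(s² + 1))/s = 4/(s² + 1)

Final answer: 4/(s² + 1)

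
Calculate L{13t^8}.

L{t^n} = n!/s^(n+1). So L{13t^8} = 13·8!/s^9 = 524160/s^9

Final answer: 524160/s^9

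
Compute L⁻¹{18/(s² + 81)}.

This is the form c·a/(s² + a²) with a = 9, c = 2. L⁻¹ = 2·sin(9t)

Final answer: 2·sin(9t)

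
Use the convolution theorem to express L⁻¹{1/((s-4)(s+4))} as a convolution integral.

1/((s-4)(s+4)) = (1/(s-4))·(1/(s+4)) = L{e^(4t)}·L{e^(-4t)}. So f(t) = e^(4t)*e^(-4t) = ∫₀ᵗ e^(4τ)·e^(-4(t-τ)) dτ

Final answer: ∫₀ᵗ e^(4τ)·e^(-4(t-τ)) dτ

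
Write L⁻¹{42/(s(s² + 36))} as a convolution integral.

42/(s(s² + 36)) = (1/s)·(42/(s² + 36)) = L{1}·L{7·sin(6t)}. So f(t) = 1*(7·sin(6t)) = ∫₀ᵗ 7·sin(6τ) dτ

Final answer: ∫₀ᵗ 7·sin(6τ) dτ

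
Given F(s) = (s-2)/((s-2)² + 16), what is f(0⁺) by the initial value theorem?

f(0⁺) = lim_{s→∞} sF(s) = lim_{s→∞} s(s-2)/((s-2)² + 16) = 1

Final answer: 1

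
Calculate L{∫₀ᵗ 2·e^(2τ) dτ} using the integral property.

L{∫₀ᵗ f(τ)dτ} = F(s)/s with F(s) = 2/(s-2), so L{∫₀ᵗ 2·e^(2τ) dτ} = 2/(s(s-2))

Final answer: 2/(s(s-2))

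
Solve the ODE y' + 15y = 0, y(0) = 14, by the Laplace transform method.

L{y'} + 15L{y} = 0. sY - 14 + 15Y = 0. Y(s+15) = 14. Y = 14/(s+15)

Final answer: y(t) = 14e^(-15t)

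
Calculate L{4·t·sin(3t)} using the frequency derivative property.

L{sin(3t)} = 3/(s² + 9). By L{t·f(t)} = -F'(s): -d/ds[3/(s² + 9)] = -(3)·(-2s)/(s² + 9)² = 6s/(s² + 9)². Then L{4·t·sin(3t)} = 4·6s/(s² + 9)² = 24s/(s² + 9)²

Final answer: 24s/(s² + 9)²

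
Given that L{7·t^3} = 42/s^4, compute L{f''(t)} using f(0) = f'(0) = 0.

L{f''(t)} = s²F(s) - sf(0) - f'(0) = s²·42/s^4 - 0 - 0 = 42/s^2

Final answer: 42/s^2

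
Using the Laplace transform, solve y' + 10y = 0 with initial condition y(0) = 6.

L{y'} + 10L{y} = 0. sY - 6 + 10Y = 0. Y(s+10) = 6. Y = 6/(s+10)

Final answer: y(t) = 6e^(-10t)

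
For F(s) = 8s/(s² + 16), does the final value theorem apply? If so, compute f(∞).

The final value theorem requires all poles of sF(s) in the left half-plane. sF(s) = 8s²/(s² + 16) has poles at s = ±4i (imaginary axis). Theorem does NOT apply (oscillatory system).

Final answer: Not applicable (oscillatory)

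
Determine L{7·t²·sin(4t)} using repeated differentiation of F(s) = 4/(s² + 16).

F(s) = 4/(s² + 16). F'(s) = -8s/(s² + 16)². F''(s) = -8(16 - 3s²)/(s² + 16)³ = (24s² - 128)/(s² + 16)³. So L{t²·sin(4t)} = (-1)² F''(s) = (24s² - 128)/(s² + 16)³. Then L{7·t²·sin(4t)} = 7·(24s² - 128)/(s² + 16)³ = (168s² - 896)/(s² + 16)³

Final answer: (168s² - 896)/(s² + 16)³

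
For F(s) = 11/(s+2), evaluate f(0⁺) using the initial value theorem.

f(0⁺) = lim_{s→∞} s·11/(s+2) = lim_{s→∞} 11s/(s+2) = 11

Final answer: 11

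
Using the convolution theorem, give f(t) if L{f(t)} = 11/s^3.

11/s^3 = (11/s)·(1/s^2) = L{11}·L{t}. By convolution, f(t) = 11*t = ∫₀ᵗ 11·τ dτ = 11·t²/2

Final answer: 11·t²/2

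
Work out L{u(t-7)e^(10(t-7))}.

u(t-a)f(t-a) with f(t)=e^(10t). L{e^(10t)} = 1/(s-10). By time shift: e^(-7s)/(s-10)

Final answer: e^(-7s)/(s-10)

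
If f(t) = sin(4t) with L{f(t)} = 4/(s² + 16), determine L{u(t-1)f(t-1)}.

Time shift theorem: L{u(t-a)f(t-a)} = e^(-as)F(s). Here a=1, F(s) = 4/(s² + 16), so L{u(t-1)f(t-1)} = e^(-s)·4/(s² + 16)

Final answer: e^(-s)·4/(s² + 16)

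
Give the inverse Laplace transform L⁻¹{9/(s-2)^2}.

L⁻¹{n!/(s-a)^(n+1)} = t^n·e^(at) with n=1, a=2. So L⁻¹{1/(s-2)^2} = t·e^(2t), and L⁻¹{9/(s-2)^2} = (9/1)·t·e^(2t) = 9·t·e^(2t)

Final answer: 9·t·e^(2t)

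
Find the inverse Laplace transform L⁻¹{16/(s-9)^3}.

L⁻¹{n!/(s-a)^(n+1)} = t^n·e^(at) with n=2, a=9. So L⁻¹{2/(s-9)^3} = t^2·e^(9t), and L⁻¹{16/(s-9)^3} = (16/2)·t^2·e^(9t) = 8·t^2·e^(9t)

Final answer: 8·t^2·e^(9t)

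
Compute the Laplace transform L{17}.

L{17} = 17 · L{1} = 17/s

Final answer: 17/s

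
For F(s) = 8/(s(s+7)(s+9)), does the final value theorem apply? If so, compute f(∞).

Poles of sF(s) = 8/((s+7)(s+9)) are at s = -7 and s = -9, both in the left half-plane. Theorem applies. f(∞) = lim_{s→0} sF(s) = 8/(7·9) = 8/63

Final answer: 8/63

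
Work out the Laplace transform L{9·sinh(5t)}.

L{sinh(ωt)} = ω/(s² - ω²), so L{sinh(5t)} = 5/(s² - 25). Then L{9·sinh(5t)} = 9·5/(s² - 25) = 45/(s² - 25)

Final answer: 45/(s² - 25)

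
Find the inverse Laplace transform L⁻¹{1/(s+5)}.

L⁻¹{1/(s-a)} = e^(at), so L⁻¹{1/(s+5)} = e^(-5t)

Final answer: e^(-5t)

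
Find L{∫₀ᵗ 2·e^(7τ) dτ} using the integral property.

L{∫₀ᵗ f(τ)dτ} = F(s)/s with F(s) = 2/(s-7), so L{∫₀ᵗ 2·e^(7τ) dτ} = 2/(s(s-7))

Final answer: 2/(s(s-7))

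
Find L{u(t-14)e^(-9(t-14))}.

u(t-a)f(t-a) with f(t)=e^(-9t). L{e^(-9t)} = 1/(s+9). By time shift: e^(-14s)/(s+9)

Final answer: e^(-14s)/(s+9)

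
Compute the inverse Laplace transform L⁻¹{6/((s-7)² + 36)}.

Using frequency shift, L⁻¹{6/((s-7)² + 36)} = e^(7t)·sin(6t)

Final answer: e^(7t)·sin(6t)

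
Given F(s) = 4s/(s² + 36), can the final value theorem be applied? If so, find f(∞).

The final value theorem requires all poles of sF(s) in the left half-plane. sF(s) = 4s²/(s² + 36) has poles at s = ±6i (imaginary axis). Theorem does NOT apply (oscillatory system).

Final answer: Not applicable (oscillatory)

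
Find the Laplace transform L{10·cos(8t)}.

L{cos(ωt)} = s/(s² + ω²), so L{cos(8t)} = s/(s² + 64). Then L{10·cos(8t)} = 10·s/(s² + 64) = 10s/(s² + 64)

Final answer: 10s/(s² + 64)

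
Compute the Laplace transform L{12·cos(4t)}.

L{cos(ωt)} = s/(s² + ω²), so L{cos(4t)} = s/(s² + 16). Then L{12·cos(4t)} = 12·s/(s² + 16) = 12s/(s² + 16)

Final answer: 12s/(s² + 16)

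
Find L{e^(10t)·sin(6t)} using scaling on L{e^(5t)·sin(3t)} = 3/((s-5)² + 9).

Scaling with a=2: L{e^(10t)·sin(6t)} = (1/2) · 3/((s/2-5)² + 9). Simplifying: 6/((s-10)² + 36)

Final answer: 6/((s-10)² + 36)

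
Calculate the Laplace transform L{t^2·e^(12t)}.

L{t^n·e^(at)} = n!/(s-a)^(n+1), so L{t^2·e^(12t)} = 2/(s-12)^3

Final answer: 2/(s-12)^3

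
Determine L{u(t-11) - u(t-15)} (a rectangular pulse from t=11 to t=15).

L{u(t-a)} = e^(-as)/s. L{u(t-11) - u(t-15)} = (e^(-11s) - e^(-15s))/s

Final answer: (e^(-11s) - e^(-15s))/s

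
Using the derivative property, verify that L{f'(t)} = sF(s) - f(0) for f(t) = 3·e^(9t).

f'(t) = 27e^(9t). Direct: L{f'(t)} = 27/(s-9). Property: s·3/(s-9) - 3 = (3s - 3(s-9))/(s-9) = 27/(s-9). ✓

Final answer: 27/(s-9)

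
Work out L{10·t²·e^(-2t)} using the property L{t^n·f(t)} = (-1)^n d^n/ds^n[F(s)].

L{e^(-2t)} = 1/(s+2). d/ds[1/(s+2)] = -1/(s+2)². d²/ds²[1/(s+2)] = 2/(s+2)³. So L{t²·e^(-2t)} = (-1)² · 2/(s+2)³ = 2/(s+2)³. Then L{10·t²·e^(-2t)} = 10·2/(s+2)³ = 20/(s+2)³

Final answer: 20/(s+2)³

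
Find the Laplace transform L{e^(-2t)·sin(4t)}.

L{e^(at)·sin(ωt)} = ω/((s-a)² + ω²), so L{e^(-2t)·sin(4t)} = 4/((s+2)² + 16)

Final answer: 4/((s+2)² + 16)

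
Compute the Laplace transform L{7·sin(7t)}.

L{sin(ωt)} = ω/(s² + ω²), so L{sin(7t)} = 7/(s² + 49). Then L{7·sin(7t)} = 7·7/(s² + 49) = 49/(s² + 49)

Final answer: 49/(s² + 49)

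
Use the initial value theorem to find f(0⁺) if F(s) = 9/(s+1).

f(0⁺) = lim_{s→∞} s·9/(s+1) = lim_{s→∞} 9s/(s+1) = 9

Final answer: 9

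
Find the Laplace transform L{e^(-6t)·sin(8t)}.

L{e^(at)·sin(ωt)} = ω/((s-a)² + ω²), so L{e^(-6t)·sin(8t)} = 8/((s+6)² + 64)

Final answer: 8/((s+6)² + 64)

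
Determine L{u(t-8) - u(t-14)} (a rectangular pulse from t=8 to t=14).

L{u(t-a)} = e^(-as)/s. L{u(t-8) - u(t-14)} = (e^(-8s) - e^(-14s))/s

Final answer: (e^(-8s) - e^(-14s))/s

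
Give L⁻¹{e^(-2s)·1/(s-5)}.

L⁻¹{1/(s-5)} = e^(5t). By the time shift theorem, L⁻¹{e^(-as)F(s)} = u(t-a)f(t-a) with a=2, so L⁻¹{e^(-2s)·1/(s-5)} = u(t-2)·e^(5(t-2))

Final answer: u(t-2)·e^(5(t-2))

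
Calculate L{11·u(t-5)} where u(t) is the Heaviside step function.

L{u(t-a)} = e^(-as)/s. Here a=5, so L{u(t-5)} = e^(-5s)/s, and L{11·u(t-5)} = 11·e^(-5s)/s

Final answer: 11·e^(-5s)/s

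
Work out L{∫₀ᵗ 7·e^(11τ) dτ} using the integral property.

L{∫₀ᵗ f(τ)dτ} = F(s)/s with F(s) = 7/(s-11), so L{∫₀ᵗ 7·e^(11τ) dτ} = 7/(s(s-11))

Final answer: 7/(s(s-11))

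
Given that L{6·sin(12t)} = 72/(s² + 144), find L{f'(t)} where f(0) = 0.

L{f'(t)} = s·F(s) - f(0) = s·72/(s² + 144) - 0 = 72s/(s² + 144)

Final answer: 72s/(s² + 144)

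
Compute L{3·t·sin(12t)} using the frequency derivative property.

L{sin(12t)} = 12/(s² + 144). By L{t·f(t)} = -F'(s): -d/ds[12/(s² + 144)] = -(12)·(-2s)/(s² + 144)² = 24s/(s² + 144)². Then L{3·t·sin(12t)} = 3·24s/(s² + 144)² = 72s/(s² + 144)²

Final answer: 72s/(s² + 144)²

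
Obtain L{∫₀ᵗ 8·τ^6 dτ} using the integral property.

L{∫₀ᵗ f(τ)dτ} = F(s)/s with f(t) = 8t^6. F(s) = 5760/s^7, so L{∫₀ᵗ 8·τ^6 dτ} = (5760/s^7)/s = 5760/s^8. (Check: ∫₀ᵗ 8·τ^6 dτ = 8t^7/7.)

Final answer: 5760/s^8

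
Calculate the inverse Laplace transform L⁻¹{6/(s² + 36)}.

L⁻¹{6/(s² + 36)} = sin(6t)

Final answer: sin(6t)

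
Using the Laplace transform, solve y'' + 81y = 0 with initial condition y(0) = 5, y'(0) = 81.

L{y''} + 81L{y} = 0. s²Y - 5s - 81 + 81Y = 0. Y(s² + 81) = 5s + 81. Y = (5s + 81)/(s² + 81). Inverting: y(t) = 5cos(9t) + 9sin(9t)

Final answer: y(t) = 5cos(9t) + 9sin(9t)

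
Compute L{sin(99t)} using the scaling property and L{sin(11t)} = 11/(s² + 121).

Using L{f(at)} = (1/a)F(s/a) with a=9: L{sin(99t)} = (1/9) · 11/((s/9)² + 121) = (1/9) · 11·81/(s² + 9801) = 99/(s² + 9801)

Final answer: 99/(s² + 9801)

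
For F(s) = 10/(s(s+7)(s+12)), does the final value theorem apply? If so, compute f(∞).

Poles of sF(s) = 10/((s+7)(s+12)) are at s = -7 and s = -12, both in the left half-plane. Theorem applies. f(∞) = lim_{s→0} sF(s) = 10/(7·12) = 5/42

Final answer: 5/42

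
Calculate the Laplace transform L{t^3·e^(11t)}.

L{t^n·e^(at)} = n!/(s-a)^(n+1), so L{t^3·e^(11t)} = 6/(s-11)^4

Final answer: 6/(s-11)^4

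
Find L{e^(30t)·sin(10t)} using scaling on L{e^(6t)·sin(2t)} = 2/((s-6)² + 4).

Scaling with a=5: L{e^(30t)·sin(10t)} = (1/5) · 2/((s/5-6)² + 4). Simplifying: 10/((s-30)² + 100)

Final answer: 10/((s-30)² + 100)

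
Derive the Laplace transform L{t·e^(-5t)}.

L{t^n·e^(at)} = n!/(s-a)^(n+1), so L{t·e^(-5t)} = 1/(s+5)^2

Final answer: 1/(s+5)^2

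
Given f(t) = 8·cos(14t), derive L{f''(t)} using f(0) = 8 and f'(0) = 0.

F(s) = 8s/(s² + 196). L{f''(t)} = s²F(s) - sf(0) - f'(0) = 8s³/(s² + 196) - 8s = (8s³ - 8s(s² + 196))/(s² + 196) = -1568s/(s² + 196)

Final answer: -1568s/(s² + 196)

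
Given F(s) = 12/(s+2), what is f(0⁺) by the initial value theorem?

f(0⁺) = lim_{s→∞} s·12/(s+2) = lim_{s→∞} 12s/(s+2) = 12

Final answer: 12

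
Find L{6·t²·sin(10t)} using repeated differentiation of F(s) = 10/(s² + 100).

F(s) = 10/(s² + 100). F'(s) = -20s/(s² + 100)². F''(s) = -20(100 - 3s²)/(s² + 100)³ = (60s² - 2000)/(s² + 100)³. So L{t²·sin(10t)} = (-1)² F''(s) = (60s² - 2000)/(s² + 100)³. Then L{6·t²·sin(10t)} = 6·(60s² - 2000)/(s² + 100)³ = (360s² - 12000)/(s² + 100)³

Final answer: (360s² - 12000)/(s² + 100)³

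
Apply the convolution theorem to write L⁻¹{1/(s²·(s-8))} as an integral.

1/(s²·(s-8)) = (1/s^2)·(1/(s-8)) = L{t}·L{e^(8t)}. So f(t) = t*e^(8t) = ∫₀ᵗ τ·e^(8(t-τ)) dτ

Final answer: ∫₀ᵗ τ·e^(8(t-τ)) dτ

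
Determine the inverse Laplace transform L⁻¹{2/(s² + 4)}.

L⁻¹{2/(s² + 4)} = sin(2t)

Final answer: sin(2t)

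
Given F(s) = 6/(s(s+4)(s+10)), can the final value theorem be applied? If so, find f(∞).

Poles of sF(s) = 6/((s+4)(s+10)) are at s = -4 and s = -10, both in the left half-plane. Theorem applies. f(∞) = lim_{s→0} sF(s) = 6/(4·10) = 3/20

Final answer: 3/20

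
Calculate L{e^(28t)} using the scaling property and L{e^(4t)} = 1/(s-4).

Using L{f(at)} = (1/a)F(s/a) with a=7 and f(t) = e^(4t): L{e^(28t)} = (1/7) · 1/((s/7)-4) = (1/7) · 7/(s-28) = 1/(s-28)

Final answer: 1/(s-28)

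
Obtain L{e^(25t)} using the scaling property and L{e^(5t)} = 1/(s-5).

Using L{f(at)} = (1/a)F(s/a) with a=5 and f(t) = e^(5t): L{e^(25t)} = (1/5) · 1/((s/5)-5) = (1/5) · 5/(s-25) = 1/(s-25)

Final answer: 1/(s-25)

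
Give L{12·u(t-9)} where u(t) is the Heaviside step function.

L{u(t-a)} = e^(-as)/s. Here a=9, so L{u(t-9)} = e^(-9s)/s, and L{12·u(t-9)} = 12·e^(-9s)/s

Final answer: 12·e^(-9s)/s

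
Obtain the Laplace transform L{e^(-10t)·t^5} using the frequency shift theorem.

L{e^(at)·t^n} = n!/(s-a)^(n+1), so L{e^(-10t)·t^5} = 120/(s+10)^6

Final answer: 120/(s+10)^6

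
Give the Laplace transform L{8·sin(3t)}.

L{sin(ωt)} = ω/(s² + ω²), so L{sin(3t)} = 3/(s² + 9). Then L{8·sin(3t)} = 8·3/(s² + 9) = 24/(s² + 9)

Final answer: 24/(s² + 9)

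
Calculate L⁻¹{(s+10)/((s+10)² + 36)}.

Using frequency shift: L⁻¹{(s-a)/((s-a)² + b²)} = e^(at)cos(bt). Here a=-10, b=6

Final answer: e^(-10t)·cos(6t)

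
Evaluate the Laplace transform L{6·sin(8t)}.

L{sin(ωt)} = ω/(s² + ω²), so L{sin(8t)} = 8/(s² + 64). Then L{6·sin(8t)} = 6·8/(s² + 64) = 48/(s² + 64)

Final answer: 48/(s² + 64)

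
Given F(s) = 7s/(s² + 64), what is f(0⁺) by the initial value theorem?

f(0⁺) = lim_{s→∞} s·7s/(s² + 64) = lim_{s→∞} 7s²/(s² + 64) = 7

Final answer: 7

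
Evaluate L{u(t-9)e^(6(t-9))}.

u(t-a)f(t-a) with f(t)=e^(6t). L{e^(6t)} = 1/(s-6). By time shift: e^(-9s)/(s-6)

Final answer: e^(-9s)/(s-6)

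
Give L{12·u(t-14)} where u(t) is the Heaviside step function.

L{u(t-a)} = e^(-as)/s. Here a=14, so L{u(t-14)} = e^(-14s)/s, and L{12·u(t-14)} = 12·e^(-14s)/s

Final answer: 12·e^(-14s)/s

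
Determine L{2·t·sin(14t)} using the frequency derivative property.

L{sin(14t)} = 14/(s² + 196). By L{t·f(t)} = -F'(s): -d/ds[14/(s² + 196)] = -(14)·(-2s)/(s² + 196)² = 28s/(s² + 196)². Then L{2·t·sin(14t)} = 2·28s/(s² + 196)² = 56s/(s² + 196)²

Final answer: 56s/(s² + 196)²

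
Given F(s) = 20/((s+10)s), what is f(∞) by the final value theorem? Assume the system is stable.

f(∞) = lim_{s→0} sF(s) = lim_{s→0} 20/(s+10) = 2

Final answer: 2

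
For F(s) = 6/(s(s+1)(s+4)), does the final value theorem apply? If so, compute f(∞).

Poles of sF(s) = 6/((s+1)(s+4)) are at s = -1 and s = -4, both in the left half-plane. Theorem applies. f(∞) = lim_{s→0} sF(s) = 6/(1·4) = 3/2

Final answer: 3/2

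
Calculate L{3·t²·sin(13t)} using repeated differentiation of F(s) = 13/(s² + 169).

F(s) = 13/(s² + 169). F'(s) = -26s/(s² + 169)². F''(s) = -26(169 - 3s²)/(s² + 169)³ = (78s² - 4394)/(s² + 169)³. So L{t²·sin(13t)} = (-1)² F''(s) = (78s² - 4394)/(s² + 169)³. Then L{3·t²·sin(13t)} = 3·(78s² - 4394)/(s² + 169)³ = (234s² - 13182)/(s² + 169)³

Final answer: (234s² - 13182)/(s² + 169)³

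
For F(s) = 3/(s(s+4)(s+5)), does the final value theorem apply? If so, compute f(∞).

Poles of sF(s) = 3/((s+4)(s+5)) are at s = -4 and s = -5, both in the left half-plane. Theorem applies. f(∞) = lim_{s→0} sF(s) = 3/(4·5) = 3/20

Final answer: 3/20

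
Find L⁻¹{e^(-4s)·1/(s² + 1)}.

L⁻¹{1/(s² + 1)} = sin(t). By the time shift theorem, L⁻¹{e^(-as)F(s)} = u(t-a)f(t-a) with a=4, so L⁻¹{e^(-4s)·1/(s² + 1)} = u(t-4)·sin((t-4))

Final answer: u(t-4)·sin((t-4))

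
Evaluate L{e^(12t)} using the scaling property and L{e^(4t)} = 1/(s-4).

Using L{f(at)} = (1/a)F(s/a) with a=3 and f(t) = e^(4t): L{e^(12t)} = (1/3) · 1/((s/3)-4) = (1/3) · 3/(s-12) = 1/(s-12)

Final answer: 1/(s-12)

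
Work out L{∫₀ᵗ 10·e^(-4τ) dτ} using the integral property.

L{∫₀ᵗ f(τ)dτ} = F(s)/s with F(s) = 10/(s+4), so L{∫₀ᵗ 10·e^(-4τ) dτ} = 10/(s(s+4))

Final answer: 10/(s(s+4))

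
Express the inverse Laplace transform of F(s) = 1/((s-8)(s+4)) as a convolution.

1/((s-8)(s+4)) = (1/(s-8))·(1/(s+4)) = L{e^(8t)}·L{e^(-4t)}. So f(t) = e^(8t)*e^(-4t) = ∫₀ᵗ e^(8τ)·e^(-4(t-τ)) dτ

Final answer: ∫₀ᵗ e^(8τ)·e^(-4(t-τ)) dτ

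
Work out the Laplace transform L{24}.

L{24} = 24 · L{1} = 24/s

Final answer: 24/s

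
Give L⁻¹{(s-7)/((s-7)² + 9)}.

Using frequency shift: L⁻¹{(s-a)/((s-a)² + b²)} = e^(at)cos(bt). Here a=7, b=3

Final answer: e^(7t)·cos(3t)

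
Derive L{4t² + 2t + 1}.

L{4t² + 2t + 1} = 4·2/s³ + 2/s² + 1/s = 8/s³ + 2/s² + 1/s

Final answer: 8/s³ + 2/s² + 1/s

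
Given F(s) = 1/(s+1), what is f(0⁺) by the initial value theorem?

f(0⁺) = lim_{s→∞} s·1/(s+1) = lim_{s→∞} s/(s+1) = 1

Final answer: 1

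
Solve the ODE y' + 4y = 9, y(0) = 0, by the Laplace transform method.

sY + 4Y = 9/s. Y = 9/(s(s+4)). Partial fractions: Y = 9/4/s - 9/4/(s+4)

Final answer: y(t) = 9/4(1 - e^(-4t))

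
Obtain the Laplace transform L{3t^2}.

L{3t^2} = 3 · L{t^2} = 3 · 2/s^3 = 6/s^3

Final answer: 6/s^3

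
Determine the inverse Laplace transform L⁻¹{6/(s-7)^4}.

L⁻¹{n!/(s-a)^(n+1)} = t^n·e^(at), so L⁻¹{6/(s-7)^4} = t^3·e^(7t)

Final answer: t^3·e^(7t)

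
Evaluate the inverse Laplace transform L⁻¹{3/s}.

L⁻¹{c/s} = c, so L⁻¹{3/s} = 3

Final answer: 3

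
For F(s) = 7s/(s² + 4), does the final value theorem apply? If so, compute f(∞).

The final value theorem requires all poles of sF(s) in the left half-plane. sF(s) = 7s²/(s² + 4) has poles at s = ±2i (imaginary axis). Theorem does NOT apply (oscillatory system).

Final answer: Not applicable (oscillatory)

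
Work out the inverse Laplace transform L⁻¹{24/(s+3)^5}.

L⁻¹{n!/(s-a)^(n+1)} = t^n·e^(at), so L⁻¹{24/(s+3)^5} = t^4·e^(-3t)

Final answer: t^4·e^(-3t)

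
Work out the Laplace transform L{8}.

L{8} = 8 · L{1} = 8/s

Final answer: 8/s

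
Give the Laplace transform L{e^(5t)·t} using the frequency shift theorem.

L{e^(at)·t^n} = n!/(s-a)^(n+1), so L{e^(5t)·t} = 1/(s-5)^2

Final answer: 1/(s-5)^2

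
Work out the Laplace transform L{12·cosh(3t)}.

L{cosh(ωt)} = s/(s² - ω²), so L{cosh(3t)} = s/(s² - 9). Then L{12·cosh(3t)} = 12·s/(s² - 9) = 12s/(s² - 9)

Final answer: 12s/(s² - 9)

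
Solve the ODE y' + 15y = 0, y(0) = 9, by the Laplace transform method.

L{y'} + 15L{y} = 0. sY - 9 + 15Y = 0. Y(s+15) = 9. Y = 9/(s+15)

Final answer: y(t) = 9e^(-15t)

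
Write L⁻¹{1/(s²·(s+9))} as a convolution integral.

1/(s²·(s+9)) = (1/s^2)·(1/(s+9)) = L{t}·L{e^(-9t)}. So f(t) = t*e^(-9t) = ∫₀ᵗ τ·e^(-9(t-τ)) dτ

Final answer: ∫₀ᵗ τ·e^(-9(t-τ)) dτ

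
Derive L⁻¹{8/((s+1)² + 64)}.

Form: b/((s-a)² + b²) → e^(at)sin(bt). With a=-1, b=8

Final answer: e^(-t)·sin(8t)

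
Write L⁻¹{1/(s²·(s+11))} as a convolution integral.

1/(s²·(s+11)) = (1/s^2)·(1/(s+11)) = L{t}·L{e^(-11t)}. So f(t) = t*e^(-11t) = ∫₀ᵗ τ·e^(-11(t-τ)) dτ

Final answer: ∫₀ᵗ τ·e^(-11(t-τ)) dτ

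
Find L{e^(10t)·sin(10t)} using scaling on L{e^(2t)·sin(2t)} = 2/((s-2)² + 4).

Scaling with a=5: L{e^(10t)·sin(10t)} = (1/5) · 2/((s/5-2)² + 4). Simplifying: 10/((s-10)² + 100)

Final answer: 10/((s-10)² + 100)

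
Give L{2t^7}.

L{t^n} = n!/s^(n+1). So L{2t^7} = 2·7!/s^8 = 10080/s^8

Final answer: 10080/s^8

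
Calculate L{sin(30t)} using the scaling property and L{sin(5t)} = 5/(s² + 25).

Using L{f(at)} = (1/a)F(s/a) with a=6: L{sin(30t)} = (1/6) · 5/((s/6)² + 25) = (1/6) · 5·36/(s² + 900) = 30/(s² + 900)

Final answer: 30/(s² + 900)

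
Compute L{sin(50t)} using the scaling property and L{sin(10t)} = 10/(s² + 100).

Using L{f(at)} = (1/a)F(s/a) with a=5: L{sin(50t)} = (1/5) · 10/((s/5)² + 100) = (1/5) · 10·25/(s² + 2500) = 50/(s² + 2500)

Final answer: 50/(s² + 2500)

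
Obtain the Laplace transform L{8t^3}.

L{8t^3} = 8 · L{t^3} = 8 · 6/s^4 = 48/s^4

Final answer: 48/s^4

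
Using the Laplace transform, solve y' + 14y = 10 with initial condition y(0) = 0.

sY + 14Y = 10/s. Y = 10/(s(s+14)). Partial fractions: Y = 5/7/s - 5/7/(s+14)

Final answer: y(t) = 5/7(1 - e^(-14t))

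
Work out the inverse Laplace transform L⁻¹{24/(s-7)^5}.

L⁻¹{n!/(s-a)^(n+1)} = t^n·e^(at), so L⁻¹{24/(s-7)^5} = t^4·e^(7t)

Final answer: t^4·e^(7t)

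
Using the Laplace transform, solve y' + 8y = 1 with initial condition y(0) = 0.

sY + 8Y = 1/s. Y = 1/(s(s+8)). Partial fractions: Y = 1/8/s - 1/8/(s+8)

Final answer: y(t) = 1/8(1 - e^(-8t))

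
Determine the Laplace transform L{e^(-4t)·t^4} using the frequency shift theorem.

L{e^(at)·t^n} = n!/(s-a)^(n+1), so L{e^(-4t)·t^4} = 24/(s+4)^5

Final answer: 24/(s+4)^5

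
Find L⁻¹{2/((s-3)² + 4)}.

Form: b/((s-a)² + b²) → e^(at)sin(bt). With a=3, b=2

Final answer: e^(3t)·sin(2t)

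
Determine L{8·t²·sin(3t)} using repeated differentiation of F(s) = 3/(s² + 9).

F(s) = 3/(s² + 9). F'(s) = -6s/(s² + 9)². F''(s) = -6(9 - 3s²)/(s² + 9)³ = (18s² - 54)/(s² + 9)³. So L{t²·sin(3t)} = (-1)² F''(s) = (18s² - 54)/(s² + 9)³. Then L{8·t²·sin(3t)} = 8·(18s² - 54)/(s² + 9)³ = (144s² - 432)/(s² + 9)³

Final answer: (144s² - 432)/(s² + 9)³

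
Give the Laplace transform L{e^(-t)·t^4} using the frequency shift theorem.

L{e^(at)·t^n} = n!/(s-a)^(n+1), so L{e^(-t)·t^4} = 24/(s+1)^5

Final answer: 24/(s+1)^5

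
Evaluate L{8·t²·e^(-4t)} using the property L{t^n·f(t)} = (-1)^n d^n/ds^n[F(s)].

L{e^(-4t)} = 1/(s+4). d/ds[1/(s+4)] = -1/(s+4)². d²/ds²[1/(s+4)] = 2/(s+4)³. So L{t²·e^(-4t)} = (-1)² · 2/(s+4)³ = 2/(s+4)³. Then L{8·t²·e^(-4t)} = 8·2/(s+4)³ = 16/(s+4)³

Final answer: 16/(s+4)³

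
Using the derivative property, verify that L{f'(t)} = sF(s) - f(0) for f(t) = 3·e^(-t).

f'(t) = -3e^(-t). Direct: L{f'(t)} = -3/(s+1). Property: s·3/(s+1) - 3 = (3s - 3(s+1))/(s+1) = -3/(s+1). ✓

Final answer: -3/(s+1)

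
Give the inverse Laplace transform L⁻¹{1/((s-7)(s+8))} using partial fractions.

Decompose: A/(s-7) + B/(s+8). A = 1/15, B = -1/15. f(t) = (e^(7t) - e^(-8t))/15

Final answer: (e^(7t) - e^(-8t))/15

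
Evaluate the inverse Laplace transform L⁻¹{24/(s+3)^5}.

L⁻¹{n!/(s-a)^(n+1)} = t^n·e^(at) with n=4, a=-3. So L⁻¹{24/(s+3)^5} = t^4·e^(-3t)

Final answer: t^4·e^(-3t)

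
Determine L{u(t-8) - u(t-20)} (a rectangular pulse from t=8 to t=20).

L{u(t-a)} = e^(-as)/s. L{u(t-8) - u(t-20)} = (e^(-8s) - e^(-20s))/s

Final answer: (e^(-8s) - e^(-20s))/s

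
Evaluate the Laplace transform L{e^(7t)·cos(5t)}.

L{e^(at)·cos(ωt)} = (s-a)/((s-a)² + ω²), so L{e^(7t)·cos(5t)} = (s-7)/((s-7)² + 25)

Final answer: (s-7)/((s-7)² + 25)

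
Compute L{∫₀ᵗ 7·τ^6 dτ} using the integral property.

L{∫₀ᵗ f(τ)dτ} = F(s)/s with f(t) = 7t^6. F(s) = 5040/s^7, so L{∫₀ᵗ 7·τ^6 dτ} = (5040/s^7)/s = 5040/s^8. (Check: ∫₀ᵗ 7·τ^6 dτ = 7t^7/7.)

Final answer: 5040/s^8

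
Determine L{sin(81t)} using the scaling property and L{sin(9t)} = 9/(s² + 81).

Using L{f(at)} = (1/a)F(s/a) with a=9: L{sin(81t)} = (1/9) · 9/((s/9)² + 81) = (1/9) · 9·81/(s² + 6561) = 81/(s² + 6561)

Final answer: 81/(s² + 6561)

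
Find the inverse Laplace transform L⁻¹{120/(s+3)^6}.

L⁻¹{n!/(s-a)^(n+1)} = t^n·e^(at), so L⁻¹{120/(s+3)^6} = t^5·e^(-3t)

Final answer: t^5·e^(-3t)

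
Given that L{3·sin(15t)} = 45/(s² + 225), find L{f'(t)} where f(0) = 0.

L{f'(t)} = s·F(s) - f(0) = s·45/(s² + 225) - 0 = 45s/(s² + 225)

Final answer: 45s/(s² + 225)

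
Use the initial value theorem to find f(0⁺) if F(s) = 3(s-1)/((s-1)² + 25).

f(0⁺) = lim_{s→∞} sF(s) = lim_{s→∞} 3s(s-1)/((s-1)² + 25) = 3

Final answer: 3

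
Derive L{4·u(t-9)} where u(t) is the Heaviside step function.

L{u(t-a)} = e^(-as)/s. Here a=9, so L{u(t-9)} = e^(-9s)/s, and L{4·u(t-9)} = 4·e^(-9s)/s

Final answer: 4·e^(-9s)/s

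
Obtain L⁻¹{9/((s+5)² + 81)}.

Form: b/((s-a)² + b²) → e^(at)sin(bt). With a=-5, b=9

Final answer: e^(-5t)·sin(9t)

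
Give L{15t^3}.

L{t^n} = n!/s^(n+1). So L{15t^3} = 15·3!/s^4 = 90/s^4

Final answer: 90/s^4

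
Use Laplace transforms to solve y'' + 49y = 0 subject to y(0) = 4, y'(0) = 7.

L{y''} + 49L{y} = 0. s²Y - 4s - 7 + 49Y = 0. Y(s² + 49) = 4s + 7. Y = (4s + 7)/(s² + 49). Inverting: y(t) = 4cos(7t) + sin(7t)

Final answer: y(t) = 4cos(7t) + sin(7t)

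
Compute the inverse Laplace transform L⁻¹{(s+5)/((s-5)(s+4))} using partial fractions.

Using partial fractions, f(t) = (10e^(5t) - e^(-4t))/9

Final answer: (10e^(5t) - e^(-4t))/9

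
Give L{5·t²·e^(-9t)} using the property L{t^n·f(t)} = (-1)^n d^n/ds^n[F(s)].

L{e^(-9t)} = 1/(s+9). d/ds[1/(s+9)] = -1/(s+9)². d²/ds²[1/(s+9)] = 2/(s+9)³. So L{t²·e^(-9t)} = (-1)² · 2/(s+9)³ = 2/(s+9)³. Then L{5·t²·e^(-9t)} = 5·2/(s+9)³ = 10/(s+9)³

Final answer: 10/(s+9)³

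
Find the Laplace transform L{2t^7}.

L{2t^7} = 2 · L{t^7} = 2 · 5040/s^8 = 10080/s^8

Final answer: 10080/s^8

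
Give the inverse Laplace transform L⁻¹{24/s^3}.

L⁻¹{n!/s^(n+1)} = t^n with n=2. So L⁻¹{2/s^3} = t^2, and L⁻¹{24/s^3} = (24/2)·t^2 = 12·t^2

Final answer: 12·t^2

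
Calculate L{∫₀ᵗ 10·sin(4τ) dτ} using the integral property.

L{∫₀ᵗ f(τ)dτ} = F(s)/s with F(s) = 40/(s² + 16), so the result is (40/(s² + 16))/s = 40/(s(s² + 16))

Final answer: 40/(s(s² + 16))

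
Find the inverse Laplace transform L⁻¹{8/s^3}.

L⁻¹{n!/s^(n+1)} = t^n with n=2. So L⁻¹{2/s^3} = t^2, and L⁻¹{8/s^3} = (8/2)·t^2 = 4·t^2

Final answer: 4·t^2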